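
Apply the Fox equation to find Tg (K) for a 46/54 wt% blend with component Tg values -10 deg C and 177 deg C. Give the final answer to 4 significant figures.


1/Tg = w1/Tg1 + w2/Tg2 (in Kelvin)
Tg1 = 263.15 K, Tg2 = 450.15 K
1/Tg = 0.46/263.15 + 0.54/450.15
Tg = 339.3 K


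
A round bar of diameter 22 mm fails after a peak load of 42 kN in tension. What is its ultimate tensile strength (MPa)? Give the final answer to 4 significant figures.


A0 = pi*(d/2)^2 = pi*(22/2)^2 = 380.133 mm^2
UTS = F_max / A0 = 42*1000 / 380.133
UTS = 110.5 MPa


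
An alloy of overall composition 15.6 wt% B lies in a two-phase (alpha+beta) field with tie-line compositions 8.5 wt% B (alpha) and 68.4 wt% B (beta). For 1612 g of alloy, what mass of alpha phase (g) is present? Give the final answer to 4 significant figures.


f_alpha = (C_beta - C0) / (C_beta - C_alpha)
f_alpha = (68.4 - 15.6) / (68.4 - 8.5) = 0.881469
m_alpha = f_alpha * m_total = 0.881469 * 1612 = 1421 g


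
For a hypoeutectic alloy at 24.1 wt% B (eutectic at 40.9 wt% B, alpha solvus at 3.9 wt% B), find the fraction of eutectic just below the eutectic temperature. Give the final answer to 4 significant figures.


f_primary = (C_e - C0) / (C_e - C_alpha_max)
f_primary = (40.9 - 24.1) / (40.9 - 3.9)
f_primary = 0.454054
f_eutectic = 1 - 0.454054 = 0.5459


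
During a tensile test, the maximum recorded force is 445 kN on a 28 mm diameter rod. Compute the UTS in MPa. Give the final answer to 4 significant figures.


A0 = pi*(d/2)^2 = pi*(28/2)^2 = 615.752 mm^2
UTS = F_max / A0 = 445*1000 / 615.752
UTS = 722.7 MPa


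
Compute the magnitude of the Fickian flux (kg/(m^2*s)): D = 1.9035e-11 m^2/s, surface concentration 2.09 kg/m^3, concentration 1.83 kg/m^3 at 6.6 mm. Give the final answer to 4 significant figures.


J = -D * (dC/dx) = D * (C1 - C2) / dx
J = 1.9035e-11 * (2.09 - 1.83) / 6.6e-03
J = 7.499e-10 kg/(m^2*s)


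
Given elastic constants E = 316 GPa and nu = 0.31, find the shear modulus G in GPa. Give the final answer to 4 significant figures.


G = E / (2*(1+nu))
G = 316 / (2*(1+0.31))
G = 120.6 GPa


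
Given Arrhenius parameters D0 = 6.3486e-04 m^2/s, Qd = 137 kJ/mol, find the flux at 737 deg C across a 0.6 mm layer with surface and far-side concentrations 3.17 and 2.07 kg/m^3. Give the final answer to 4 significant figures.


Step 1: D = D0 * exp(-Qd/(R*T))
T = 737 + 273.15 = 1010.15 K
D = 6.3486e-04 * exp(-137e3 / (8.314 * 1010.15)) = 5.22615e-11 m^2/s
Step 2: J = D * (C1 - C2) / dx
J = 5.22615e-11 * (3.17 - 2.07) / 6e-04
J = 9.581e-08 kg/(m^2*s)


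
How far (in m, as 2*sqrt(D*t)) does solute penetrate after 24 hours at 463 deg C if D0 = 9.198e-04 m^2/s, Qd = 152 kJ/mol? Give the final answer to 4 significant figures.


Step 1: D = D0 * exp(-Qd/(R*T))
T = 736.15 K
D = 9.198e-04 * exp(-152e3 / (8.314 * 736.15)) = 1.50631e-14 m^2/s
Step 2: L = 2*sqrt(D*t)
t = 24 h = 86400 s
L = 2*sqrt(1.50631e-14 * 86400) = 7.215e-05 m


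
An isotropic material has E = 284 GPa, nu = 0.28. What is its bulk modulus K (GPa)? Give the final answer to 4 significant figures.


K = E / (3*(1-2*nu))
K = 284 / (3*(1-2*0.28))
K = 215.2 GPa


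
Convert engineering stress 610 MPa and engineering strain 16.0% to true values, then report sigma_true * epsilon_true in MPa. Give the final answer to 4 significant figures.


sigma_true = sigma_eng * (1 + epsilon_eng)
sigma_true = 610 * (1 + 0.16) = 707.6 MPa
epsilon_true = ln(1 + epsilon_eng)
epsilon_true = ln(1 + 0.16) = 0.14842
sigma_true * epsilon_true = 707.6 * 0.14842 = 105 MPa


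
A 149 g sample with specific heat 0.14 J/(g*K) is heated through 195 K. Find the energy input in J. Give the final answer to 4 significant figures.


Q = m * cp * dT
Q = 149 * 0.14 * 195
Q = 4068 J


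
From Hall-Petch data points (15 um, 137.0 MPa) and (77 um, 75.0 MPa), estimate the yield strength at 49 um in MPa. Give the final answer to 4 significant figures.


sigma_y = sigma0 + k / sqrt(d)
1/sqrt(d1) = 1/sqrt(1.5e-05) = 258.199;  1/sqrt(d2) = 113.961
k = (sigma1 - sigma2) / (1/sqrt(d1) - 1/sqrt(d2)) = (137.0 - 75.0) / (258.199 - 113.961) = 0.429844 MPa*m^0.5
sigma0 = sigma1 - k/sqrt(d1) = 137.0 - 0.429844*258.199 = 26.0147 MPa
sigma_y(d3) = 26.0147 + 0.429844 / sqrt(4.9e-05) = 87.42 MPa


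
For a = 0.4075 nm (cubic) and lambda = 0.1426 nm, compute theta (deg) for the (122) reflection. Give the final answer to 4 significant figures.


d = a / sqrt(h^2+k^2+l^2)
d = 0.4075 / sqrt(9) = 0.135833 nm
lambda = 2*d*sin(theta)  =>  sin(theta) = lambda / (2*d)
sin(theta) = 0.1426 / (2 * 0.135833) = 0.524908
theta = 31.66 deg


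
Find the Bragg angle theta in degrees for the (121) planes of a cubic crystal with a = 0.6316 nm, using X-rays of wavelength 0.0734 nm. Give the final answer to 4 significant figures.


d = a / sqrt(h^2+k^2+l^2)
d = 0.6316 / sqrt(6) = 0.25785 nm
lambda = 2*d*sin(theta)  =>  sin(theta) = lambda / (2*d)
sin(theta) = 0.0734 / (2 * 0.25785) = 0.142331
theta = 8.183 deg


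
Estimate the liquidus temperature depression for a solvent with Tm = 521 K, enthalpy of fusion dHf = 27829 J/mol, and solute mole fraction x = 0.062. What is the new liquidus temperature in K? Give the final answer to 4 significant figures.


dT = R*Tm^2*x / dHf
dT = 8.314 * 521^2 * 0.062 / 27829
dT = 5.02782 K
T_new = 521 - 5.02782 = 516 K


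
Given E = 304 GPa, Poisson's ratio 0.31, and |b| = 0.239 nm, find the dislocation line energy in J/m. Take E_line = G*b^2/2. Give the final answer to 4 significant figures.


Step 1: G = E / (2*(1+nu))
G = 304 / (2*(1+0.31)) = 116.031 GPa = 1.16031e+11 Pa
Step 2: E_line = G*b^2/2
b = 0.239 nm = 2.39e-10 m
E_line = 0.5 * 1.16031e+11 * (2.39e-10)^2 = 3.314e-09 J/m


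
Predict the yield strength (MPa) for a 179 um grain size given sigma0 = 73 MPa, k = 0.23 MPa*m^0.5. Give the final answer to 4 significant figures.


sigma_y = sigma0 + k / sqrt(d)
d = 179 um = 1.79e-04 m
sigma_y = 73 + 0.23 / sqrt(1.79e-04)
sigma_y = 90.19 MPa


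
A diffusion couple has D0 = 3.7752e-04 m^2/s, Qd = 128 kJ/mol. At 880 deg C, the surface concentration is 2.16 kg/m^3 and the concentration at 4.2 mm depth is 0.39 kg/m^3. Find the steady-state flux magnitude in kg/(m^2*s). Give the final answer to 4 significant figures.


Step 1: D = D0 * exp(-Qd/(R*T))
T = 880 + 273.15 = 1153.15 K
D = 3.7752e-04 * exp(-128e3 / (8.314 * 1153.15)) = 6.00717e-10 m^2/s
Step 2: J = D * (C1 - C2) / dx
J = 6.00717e-10 * (2.16 - 0.39) / 4.2e-03
J = 2.532e-07 kg/(m^2*s)


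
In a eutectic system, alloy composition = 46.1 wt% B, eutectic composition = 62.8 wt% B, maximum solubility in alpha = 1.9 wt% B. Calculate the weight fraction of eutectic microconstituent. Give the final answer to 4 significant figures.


f_primary = (C_e - C0) / (C_e - C_alpha_max)
f_primary = (62.8 - 46.1) / (62.8 - 1.9)
f_primary = 0.27422
f_eutectic = 1 - 0.27422 = 0.7258


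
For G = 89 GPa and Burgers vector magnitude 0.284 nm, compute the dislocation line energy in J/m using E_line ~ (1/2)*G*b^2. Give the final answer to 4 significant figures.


E = G*b^2/2
b = 0.284 nm = 2.84e-10 m
G = 89 GPa = 8.9e+10 Pa
E = 0.5 * 8.9e+10 * (2.84e-10)^2
E = 3.589e-09 J/m


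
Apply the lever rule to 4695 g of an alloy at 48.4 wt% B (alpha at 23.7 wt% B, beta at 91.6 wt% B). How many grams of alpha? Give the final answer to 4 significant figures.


f_alpha = (C_beta - C0) / (C_beta - C_alpha)
f_alpha = (91.6 - 48.4) / (91.6 - 23.7) = 0.63623
m_alpha = f_alpha * m_total = 0.63623 * 4695 = 2987 g


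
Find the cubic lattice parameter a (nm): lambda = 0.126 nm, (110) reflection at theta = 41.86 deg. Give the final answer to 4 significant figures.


d = lambda / (2*sin(theta))
d = 0.126 / (2*sin(41.86 deg))
d = 0.0944085 nm
a = d * sqrt(h^2+k^2+l^2) = 0.0944085 * sqrt(2)
a = 0.1335 nm


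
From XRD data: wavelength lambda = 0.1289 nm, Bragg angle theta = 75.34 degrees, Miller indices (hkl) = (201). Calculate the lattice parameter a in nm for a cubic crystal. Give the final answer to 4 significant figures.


d = lambda / (2*sin(theta))
d = 0.1289 / (2*sin(75.34 deg))
d = 0.0666188 nm
a = d * sqrt(h^2+k^2+l^2) = 0.0666188 * sqrt(5)
a = 0.149 nm


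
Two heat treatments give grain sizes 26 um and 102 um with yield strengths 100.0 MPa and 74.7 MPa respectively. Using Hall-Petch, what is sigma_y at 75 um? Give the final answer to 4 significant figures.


sigma_y = sigma0 + k / sqrt(d)
1/sqrt(d1) = 1/sqrt(2.6e-05) = 196.116;  1/sqrt(d2) = 99.0148
k = (sigma1 - sigma2) / (1/sqrt(d1) - 1/sqrt(d2)) = (100.0 - 74.7) / (196.116 - 99.0148) = 0.260552 MPa*m^0.5
sigma0 = sigma1 - k/sqrt(d1) = 100.0 - 0.260552*196.116 = 48.9015 MPa
sigma_y(d3) = 48.9015 + 0.260552 / sqrt(7.5e-05) = 78.99 MPa


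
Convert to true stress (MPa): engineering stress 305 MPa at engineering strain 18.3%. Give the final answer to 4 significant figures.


sigma_true = sigma_eng * (1 + epsilon_eng)
sigma_true = 305 * (1 + 0.183)
sigma_true = 360.8 MPa


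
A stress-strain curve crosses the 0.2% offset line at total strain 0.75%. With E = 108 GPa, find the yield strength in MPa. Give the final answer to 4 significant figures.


Offset strain = 0.002
Elastic strain at yield = total_strain - offset = 7.5e-03 - 0.002 = 5.5e-03
sigma_y = E * elastic_strain = 108000 * 5.5e-03
sigma_y = 594 MPa


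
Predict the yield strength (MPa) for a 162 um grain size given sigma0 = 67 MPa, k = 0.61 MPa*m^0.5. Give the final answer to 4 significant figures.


sigma_y = sigma0 + k / sqrt(d)
d = 162 um = 1.62e-04 m
sigma_y = 67 + 0.61 / sqrt(1.62e-04)
sigma_y = 114.9 MPa


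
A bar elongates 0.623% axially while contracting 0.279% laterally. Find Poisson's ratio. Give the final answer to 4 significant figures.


nu = -epsilon_lat / epsilon_axial
Lateral strain is contraction (negative), so using magnitudes:
nu = 0.279 / 0.623
nu = 0.4478


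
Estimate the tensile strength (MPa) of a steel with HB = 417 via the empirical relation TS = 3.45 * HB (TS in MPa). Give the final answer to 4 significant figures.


TS (MPa) = 3.45 * HB
TS = 3.45 * 417
TS = 1439 MPa


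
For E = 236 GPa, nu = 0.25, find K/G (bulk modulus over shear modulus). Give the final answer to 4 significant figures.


G = E / (2*(1+nu))
G = 236 / (2*(1+0.25)) = 94.4 GPa
K = E / (3*(1-2*nu))
K = 236 / (3*(1-2*0.25)) = 157.333 GPa
K/G = 157.333 / 94.4 = 1.667


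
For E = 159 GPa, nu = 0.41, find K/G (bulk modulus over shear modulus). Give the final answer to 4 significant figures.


G = E / (2*(1+nu))
G = 159 / (2*(1+0.41)) = 56.383 GPa
K = E / (3*(1-2*nu))
K = 159 / (3*(1-2*0.41)) = 294.444 GPa
K/G = 294.444 / 56.383 = 5.222


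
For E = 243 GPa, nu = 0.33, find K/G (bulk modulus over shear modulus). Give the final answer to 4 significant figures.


G = E / (2*(1+nu))
G = 243 / (2*(1+0.33)) = 91.3534 GPa
K = E / (3*(1-2*nu))
K = 243 / (3*(1-2*0.33)) = 238.235 GPa
K/G = 238.235 / 91.3534 = 2.608


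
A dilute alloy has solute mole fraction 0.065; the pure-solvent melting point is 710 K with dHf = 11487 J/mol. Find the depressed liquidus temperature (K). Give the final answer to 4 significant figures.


dT = R*Tm^2*x / dHf
dT = 8.314 * 710^2 * 0.065 / 11487
dT = 23.7156 K
T_new = 710 - 23.7156 = 686.3 K


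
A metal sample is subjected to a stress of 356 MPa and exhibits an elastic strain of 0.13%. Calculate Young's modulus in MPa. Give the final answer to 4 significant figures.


E = sigma / epsilon
epsilon = 0.13% = 1.3e-03
E = 356 / 1.3e-03
E = 273800 MPa


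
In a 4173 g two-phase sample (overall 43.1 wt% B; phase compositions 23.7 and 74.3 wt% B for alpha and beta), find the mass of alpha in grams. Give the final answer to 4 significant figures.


f_alpha = (C_beta - C0) / (C_beta - C_alpha)
f_alpha = (74.3 - 43.1) / (74.3 - 23.7) = 0.616601
m_alpha = f_alpha * m_total = 0.616601 * 4173 = 2573 g


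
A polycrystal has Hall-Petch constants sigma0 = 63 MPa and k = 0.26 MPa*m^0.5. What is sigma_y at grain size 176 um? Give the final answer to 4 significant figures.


sigma_y = sigma0 + k / sqrt(d)
d = 176 um = 1.76e-04 m
sigma_y = 63 + 0.26 / sqrt(1.76e-04)
sigma_y = 82.6 MPa


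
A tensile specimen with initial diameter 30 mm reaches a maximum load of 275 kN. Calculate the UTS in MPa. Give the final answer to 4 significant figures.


A0 = pi*(d/2)^2 = pi*(30/2)^2 = 706.858 mm^2
UTS = F_max / A0 = 275*1000 / 706.858
UTS = 389 MPa


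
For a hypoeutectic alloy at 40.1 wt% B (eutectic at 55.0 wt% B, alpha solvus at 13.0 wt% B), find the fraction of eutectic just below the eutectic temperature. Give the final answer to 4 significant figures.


f_primary = (C_e - C0) / (C_e - C_alpha_max)
f_primary = (55.0 - 40.1) / (55.0 - 13.0)
f_primary = 0.354762
f_eutectic = 1 - 0.354762 = 0.6452


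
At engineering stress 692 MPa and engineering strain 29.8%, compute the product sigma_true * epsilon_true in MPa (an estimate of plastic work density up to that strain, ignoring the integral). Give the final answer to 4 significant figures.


sigma_true = sigma_eng * (1 + epsilon_eng)
sigma_true = 692 * (1 + 0.298) = 898.216 MPa
epsilon_true = ln(1 + epsilon_eng)
epsilon_true = ln(1 + 0.298) = 0.260825
sigma_true * epsilon_true = 898.216 * 0.260825 = 234.3 MPa


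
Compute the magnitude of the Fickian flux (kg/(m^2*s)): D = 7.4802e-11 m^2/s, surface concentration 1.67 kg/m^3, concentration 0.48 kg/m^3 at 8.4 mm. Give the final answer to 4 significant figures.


J = -D * (dC/dx) = D * (C1 - C2) / dx
J = 7.4802e-11 * (1.67 - 0.48) / 8.4e-03
J = 1.06e-08 kg/(m^2*s)


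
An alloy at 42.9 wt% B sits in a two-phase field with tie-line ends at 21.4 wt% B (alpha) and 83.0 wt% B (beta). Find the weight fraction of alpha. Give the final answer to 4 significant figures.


f_alpha = (C_beta - C0) / (C_beta - C_alpha)
f_alpha = (83.0 - 42.9) / (83.0 - 21.4)
f_alpha = 0.651


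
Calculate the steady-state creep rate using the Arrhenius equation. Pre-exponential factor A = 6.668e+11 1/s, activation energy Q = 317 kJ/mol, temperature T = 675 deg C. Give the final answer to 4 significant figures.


rate = A * exp(-Q / (R*T))
T = 675 + 273.15 = 948.15 K
rate = 6.668e+11 * exp(-317e3 / (8.314 * 948.15))
rate = 2.288e-06 1/s


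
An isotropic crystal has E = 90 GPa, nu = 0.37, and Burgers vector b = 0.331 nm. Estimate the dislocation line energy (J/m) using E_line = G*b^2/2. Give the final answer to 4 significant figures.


Step 1: G = E / (2*(1+nu))
G = 90 / (2*(1+0.37)) = 32.8467 GPa = 3.28467e+10 Pa
Step 2: E_line = G*b^2/2
b = 0.331 nm = 3.31e-10 m
E_line = 0.5 * 3.28467e+10 * (3.31e-10)^2 = 1.799e-09 J/m


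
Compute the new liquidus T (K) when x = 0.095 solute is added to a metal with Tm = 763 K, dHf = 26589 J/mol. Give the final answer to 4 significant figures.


dT = R*Tm^2*x / dHf
dT = 8.314 * 763^2 * 0.095 / 26589
dT = 17.2934 K
T_new = 763 - 17.2934 = 745.7 K


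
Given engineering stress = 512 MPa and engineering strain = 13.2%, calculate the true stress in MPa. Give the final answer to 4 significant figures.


sigma_true = sigma_eng * (1 + epsilon_eng)
sigma_true = 512 * (1 + 0.132)
sigma_true = 579.6 MPa


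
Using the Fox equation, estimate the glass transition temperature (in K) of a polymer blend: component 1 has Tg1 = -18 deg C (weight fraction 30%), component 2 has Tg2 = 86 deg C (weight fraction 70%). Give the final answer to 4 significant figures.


1/Tg = w1/Tg1 + w2/Tg2 (in Kelvin)
Tg1 = 255.15 K, Tg2 = 359.15 K
1/Tg = 0.3/255.15 + 0.7/359.15
Tg = 320 K


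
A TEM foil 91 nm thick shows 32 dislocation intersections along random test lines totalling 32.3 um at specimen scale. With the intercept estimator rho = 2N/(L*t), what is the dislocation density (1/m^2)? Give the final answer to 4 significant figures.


rho = 2N / (L * t)
L = 32.3 um = 3.23e-05 m, t = 91 nm = 9.1e-08 m
rho = 2 * 32 / (3.23e-05 * 9.1e-08)
rho = 2.177e+13 1/m^2


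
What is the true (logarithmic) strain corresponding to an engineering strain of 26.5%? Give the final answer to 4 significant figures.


epsilon_true = ln(1 + epsilon_eng)
epsilon_true = ln(1 + 0.265)
epsilon_true = 0.2351


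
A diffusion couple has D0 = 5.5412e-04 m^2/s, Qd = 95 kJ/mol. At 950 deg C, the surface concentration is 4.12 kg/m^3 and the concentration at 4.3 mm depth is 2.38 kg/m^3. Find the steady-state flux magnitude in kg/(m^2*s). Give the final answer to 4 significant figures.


Step 1: D = D0 * exp(-Qd/(R*T))
T = 950 + 273.15 = 1223.15 K
D = 5.5412e-04 * exp(-95e3 / (8.314 * 1223.15)) = 4.85826e-08 m^2/s
Step 2: J = D * (C1 - C2) / dx
J = 4.85826e-08 * (4.12 - 2.38) / 4.3e-03
J = 1.966e-05 kg/(m^2*s)


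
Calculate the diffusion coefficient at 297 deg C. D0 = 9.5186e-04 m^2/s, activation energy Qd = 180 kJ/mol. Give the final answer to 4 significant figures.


D = D0 * exp(-Qd / (R*T))
T = 570.15 K
D = 9.5186e-04 * exp(-180e3 / (8.314 * 570.15))
D = 3.07e-20 m^2/s


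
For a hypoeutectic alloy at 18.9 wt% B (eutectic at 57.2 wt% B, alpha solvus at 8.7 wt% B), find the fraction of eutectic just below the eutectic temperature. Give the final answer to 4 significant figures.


f_primary = (C_e - C0) / (C_e - C_alpha_max)
f_primary = (57.2 - 18.9) / (57.2 - 8.7)
f_primary = 0.789691
f_eutectic = 1 - 0.789691 = 0.2103


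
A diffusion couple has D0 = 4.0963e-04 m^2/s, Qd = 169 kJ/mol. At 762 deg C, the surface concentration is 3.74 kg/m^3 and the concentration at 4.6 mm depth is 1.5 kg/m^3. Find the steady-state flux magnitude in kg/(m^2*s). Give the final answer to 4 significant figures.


Step 1: D = D0 * exp(-Qd/(R*T))
T = 762 + 273.15 = 1035.15 K
D = 4.0963e-04 * exp(-169e3 / (8.314 * 1035.15)) = 1.21391e-12 m^2/s
Step 2: J = D * (C1 - C2) / dx
J = 1.21391e-12 * (3.74 - 1.5) / 4.6e-03
J = 5.911e-10 kg/(m^2*s)


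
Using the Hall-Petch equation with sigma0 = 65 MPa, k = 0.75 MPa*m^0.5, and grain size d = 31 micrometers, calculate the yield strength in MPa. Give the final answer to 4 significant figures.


sigma_y = sigma0 + k / sqrt(d)
d = 31 um = 3.1e-05 m
sigma_y = 65 + 0.75 / sqrt(3.1e-05)
sigma_y = 199.7 MPa


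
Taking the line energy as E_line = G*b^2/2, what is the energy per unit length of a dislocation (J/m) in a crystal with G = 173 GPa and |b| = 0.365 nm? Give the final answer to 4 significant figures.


E = G*b^2/2
b = 0.365 nm = 3.65e-10 m
G = 173 GPa = 1.73e+11 Pa
E = 0.5 * 1.73e+11 * (3.65e-10)^2
E = 1.152e-08 J/m


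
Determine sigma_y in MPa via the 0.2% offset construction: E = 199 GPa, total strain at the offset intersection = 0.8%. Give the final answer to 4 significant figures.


Offset strain = 0.002
Elastic strain at yield = total_strain - offset = 8e-03 - 0.002 = 6e-03
sigma_y = E * elastic_strain = 199000 * 6e-03
sigma_y = 1194 MPa


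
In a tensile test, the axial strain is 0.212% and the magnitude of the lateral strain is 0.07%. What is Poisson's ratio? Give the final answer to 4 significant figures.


nu = -epsilon_lat / epsilon_axial
Lateral strain is contraction (negative), so using magnitudes:
nu = 0.07 / 0.212
nu = 0.3302


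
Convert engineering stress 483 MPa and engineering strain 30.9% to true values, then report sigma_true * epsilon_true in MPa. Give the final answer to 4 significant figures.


sigma_true = sigma_eng * (1 + epsilon_eng)
sigma_true = 483 * (1 + 0.309) = 632.247 MPa
epsilon_true = ln(1 + epsilon_eng)
epsilon_true = ln(1 + 0.309) = 0.269263
sigma_true * epsilon_true = 632.247 * 0.269263 = 170.2 MPa


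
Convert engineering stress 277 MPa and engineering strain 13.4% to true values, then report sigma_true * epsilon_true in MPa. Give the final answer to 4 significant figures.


sigma_true = sigma_eng * (1 + epsilon_eng)
sigma_true = 277 * (1 + 0.134) = 314.118 MPa
epsilon_true = ln(1 + epsilon_eng)
epsilon_true = ln(1 + 0.134) = 0.125751
sigma_true * epsilon_true = 314.118 * 0.125751 = 39.5 MPa


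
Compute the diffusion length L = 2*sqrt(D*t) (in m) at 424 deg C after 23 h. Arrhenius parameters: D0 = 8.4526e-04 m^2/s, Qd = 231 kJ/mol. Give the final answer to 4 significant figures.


Step 1: D = D0 * exp(-Qd/(R*T))
T = 697.15 K
D = 8.4526e-04 * exp(-231e3 / (8.314 * 697.15)) = 4.154e-21 m^2/s
Step 2: L = 2*sqrt(D*t)
t = 23 h = 82800 s
L = 2*sqrt(4.154e-21 * 82800) = 3.709e-08 m


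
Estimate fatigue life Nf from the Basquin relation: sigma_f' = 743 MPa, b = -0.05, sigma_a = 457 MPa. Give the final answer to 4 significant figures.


sigma_a = sigma_f' * (2*Nf)^b
2*Nf = (sigma_a / sigma_f')^(1/b)
2*Nf = (457 / 743)^(1/-0.05)
2*Nf = 16651.5
Nf = 8326 cycles


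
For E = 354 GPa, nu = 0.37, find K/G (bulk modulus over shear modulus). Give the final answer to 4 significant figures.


G = E / (2*(1+nu))
G = 354 / (2*(1+0.37)) = 129.197 GPa
K = E / (3*(1-2*nu))
K = 354 / (3*(1-2*0.37)) = 453.846 GPa
K/G = 453.846 / 129.197 = 3.513


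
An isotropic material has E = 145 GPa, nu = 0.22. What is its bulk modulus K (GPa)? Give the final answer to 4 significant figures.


K = E / (3*(1-2*nu))
K = 145 / (3*(1-2*0.22))
K = 86.31 GPa


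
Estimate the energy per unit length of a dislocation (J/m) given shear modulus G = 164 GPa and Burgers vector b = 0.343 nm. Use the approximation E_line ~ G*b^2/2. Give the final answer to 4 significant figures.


E = G*b^2/2
b = 0.343 nm = 3.43e-10 m
G = 164 GPa = 1.64e+11 Pa
E = 0.5 * 1.64e+11 * (3.43e-10)^2
E = 9.647e-09 J/m


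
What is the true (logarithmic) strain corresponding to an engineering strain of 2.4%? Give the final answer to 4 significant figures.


epsilon_true = ln(1 + epsilon_eng)
epsilon_true = ln(1 + 0.024)
epsilon_true = 0.02372


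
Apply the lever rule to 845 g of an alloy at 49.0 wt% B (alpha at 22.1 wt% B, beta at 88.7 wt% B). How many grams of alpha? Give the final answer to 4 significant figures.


f_alpha = (C_beta - C0) / (C_beta - C_alpha)
f_alpha = (88.7 - 49.0) / (88.7 - 22.1) = 0.596096
m_alpha = f_alpha * m_total = 0.596096 * 845 = 503.7 g


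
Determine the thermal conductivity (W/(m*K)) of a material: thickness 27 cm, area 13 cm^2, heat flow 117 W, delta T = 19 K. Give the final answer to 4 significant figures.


k = Q*L / (A*dT)
L = 0.27 m, A = 1.3e-03 m^2
k = 117 * 0.27 / (1.3e-03 * 19)
k = 1279 W/(m*K)


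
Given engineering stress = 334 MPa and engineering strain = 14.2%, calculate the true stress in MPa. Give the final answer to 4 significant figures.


sigma_true = sigma_eng * (1 + epsilon_eng)
sigma_true = 334 * (1 + 0.142)
sigma_true = 381.4 MPa


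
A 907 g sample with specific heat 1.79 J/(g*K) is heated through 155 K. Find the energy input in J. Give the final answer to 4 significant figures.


Q = m * cp * dT
Q = 907 * 1.79 * 155
Q = 251600 J


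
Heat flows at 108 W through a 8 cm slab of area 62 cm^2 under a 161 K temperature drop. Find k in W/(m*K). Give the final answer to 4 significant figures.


k = Q*L / (A*dT)
L = 0.08 m, A = 6.2e-03 m^2
k = 108 * 0.08 / (6.2e-03 * 161)
k = 8.656 W/(m*K)


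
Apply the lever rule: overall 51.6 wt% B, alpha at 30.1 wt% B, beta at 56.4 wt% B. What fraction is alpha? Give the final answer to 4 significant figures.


f_alpha = (C_beta - C0) / (C_beta - C_alpha)
f_alpha = (56.4 - 51.6) / (56.4 - 30.1)
f_alpha = 0.1825


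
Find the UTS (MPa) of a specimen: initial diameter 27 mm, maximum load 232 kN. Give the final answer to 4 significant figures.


A0 = pi*(d/2)^2 = pi*(27/2)^2 = 572.555 mm^2
UTS = F_max / A0 = 232*1000 / 572.555
UTS = 405.2 MPa


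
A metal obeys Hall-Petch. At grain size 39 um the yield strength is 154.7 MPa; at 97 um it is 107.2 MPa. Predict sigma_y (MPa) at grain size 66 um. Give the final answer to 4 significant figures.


sigma_y = sigma0 + k / sqrt(d)
1/sqrt(d1) = 1/sqrt(3.9e-05) = 160.128;  1/sqrt(d2) = 101.535
k = (sigma1 - sigma2) / (1/sqrt(d1) - 1/sqrt(d2)) = (154.7 - 107.2) / (160.128 - 101.535) = 0.81067 MPa*m^0.5
sigma0 = sigma1 - k/sqrt(d1) = 154.7 - 0.81067*160.128 = 24.889 MPa
sigma_y(d3) = 24.889 + 0.81067 / sqrt(6.6e-05) = 124.7 MPa


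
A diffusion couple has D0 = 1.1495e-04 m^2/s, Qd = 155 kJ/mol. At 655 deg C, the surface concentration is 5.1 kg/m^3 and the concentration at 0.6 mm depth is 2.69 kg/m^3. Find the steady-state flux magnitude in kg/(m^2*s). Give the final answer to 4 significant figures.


Step 1: D = D0 * exp(-Qd/(R*T))
T = 655 + 273.15 = 928.15 K
D = 1.1495e-04 * exp(-155e3 / (8.314 * 928.15)) = 2.17304e-13 m^2/s
Step 2: J = D * (C1 - C2) / dx
J = 2.17304e-13 * (5.1 - 2.69) / 6e-04
J = 8.728e-10 kg/(m^2*s)


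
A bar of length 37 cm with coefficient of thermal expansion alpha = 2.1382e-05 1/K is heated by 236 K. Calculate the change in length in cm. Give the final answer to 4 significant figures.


dL = L0 * alpha * dT
dL = 37 * 2.1382e-05 * 236
dL = 0.1867 cm


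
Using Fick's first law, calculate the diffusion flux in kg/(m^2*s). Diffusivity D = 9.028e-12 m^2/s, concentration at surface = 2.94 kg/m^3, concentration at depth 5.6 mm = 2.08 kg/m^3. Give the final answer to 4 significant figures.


J = -D * (dC/dx) = D * (C1 - C2) / dx
J = 9.028e-12 * (2.94 - 2.08) / 5.6e-03
J = 1.386e-09 kg/(m^2*s)


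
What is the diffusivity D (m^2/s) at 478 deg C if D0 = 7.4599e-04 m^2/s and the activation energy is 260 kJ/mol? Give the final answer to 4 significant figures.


D = D0 * exp(-Qd / (R*T))
T = 751.15 K
D = 7.4599e-04 * exp(-260e3 / (8.314 * 751.15))
D = 6.191e-22 m^2/s


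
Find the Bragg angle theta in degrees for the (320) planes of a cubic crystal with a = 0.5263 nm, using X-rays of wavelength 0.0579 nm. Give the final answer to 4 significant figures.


d = a / sqrt(h^2+k^2+l^2)
d = 0.5263 / sqrt(13) = 0.145969 nm
lambda = 2*d*sin(theta)  =>  sin(theta) = lambda / (2*d)
sin(theta) = 0.0579 / (2 * 0.145969) = 0.198329
theta = 11.44 deg


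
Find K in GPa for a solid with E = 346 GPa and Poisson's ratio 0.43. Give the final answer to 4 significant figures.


K = E / (3*(1-2*nu))
K = 346 / (3*(1-2*0.43))
K = 823.8 GPa


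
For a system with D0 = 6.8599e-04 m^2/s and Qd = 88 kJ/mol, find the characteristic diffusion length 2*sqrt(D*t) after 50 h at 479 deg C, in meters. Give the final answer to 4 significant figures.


Step 1: D = D0 * exp(-Qd/(R*T))
T = 752.15 K
D = 6.8599e-04 * exp(-88e3 / (8.314 * 752.15)) = 5.30581e-10 m^2/s
Step 2: L = 2*sqrt(D*t)
t = 50 h = 180000 s
L = 2*sqrt(5.30581e-10 * 180000) = 0.01955 m


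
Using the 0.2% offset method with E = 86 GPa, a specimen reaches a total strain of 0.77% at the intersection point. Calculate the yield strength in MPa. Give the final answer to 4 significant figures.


Offset strain = 0.002
Elastic strain at yield = total_strain - offset = 7.7e-03 - 0.002 = 5.7e-03
sigma_y = E * elastic_strain = 86000 * 5.7e-03
sigma_y = 490.2 MPa


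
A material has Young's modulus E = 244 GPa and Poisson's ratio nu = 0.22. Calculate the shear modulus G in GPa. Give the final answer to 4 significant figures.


G = E / (2*(1+nu))
G = 244 / (2*(1+0.22))
G = 100 GPa


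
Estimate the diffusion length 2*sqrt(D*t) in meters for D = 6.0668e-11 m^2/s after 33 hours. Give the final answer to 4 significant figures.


t = 33 hr = 118800 s
Diffusion length = 2*sqrt(D*t)
= 2*sqrt(6.0668e-11 * 118800)
= 5.369e-03 m


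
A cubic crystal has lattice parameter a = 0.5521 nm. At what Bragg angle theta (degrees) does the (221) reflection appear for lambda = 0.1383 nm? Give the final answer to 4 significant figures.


d = a / sqrt(h^2+k^2+l^2)
d = 0.5521 / sqrt(9) = 0.184033 nm
lambda = 2*d*sin(theta)  =>  sin(theta) = lambda / (2*d)
sin(theta) = 0.1383 / (2 * 0.184033) = 0.375747
theta = 22.07 deg


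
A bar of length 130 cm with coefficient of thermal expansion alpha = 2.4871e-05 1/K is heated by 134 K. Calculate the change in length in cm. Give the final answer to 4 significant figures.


dL = L0 * alpha * dT
dL = 130 * 2.4871e-05 * 134
dL = 0.4333 cm


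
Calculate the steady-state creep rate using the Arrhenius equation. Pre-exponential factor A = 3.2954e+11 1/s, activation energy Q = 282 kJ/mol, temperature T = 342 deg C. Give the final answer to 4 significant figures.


rate = A * exp(-Q / (R*T))
T = 342 + 273.15 = 615.15 K
rate = 3.2954e+11 * exp(-282e3 / (8.314 * 615.15))
rate = 3.727e-13 1/s


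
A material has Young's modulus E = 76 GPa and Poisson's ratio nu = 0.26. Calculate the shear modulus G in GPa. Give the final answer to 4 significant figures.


G = E / (2*(1+nu))
G = 76 / (2*(1+0.26))
G = 30.16 GPa


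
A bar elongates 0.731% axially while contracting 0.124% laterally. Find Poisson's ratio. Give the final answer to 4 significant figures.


nu = -epsilon_lat / epsilon_axial
Lateral strain is contraction (negative), so using magnitudes:
nu = 0.124 / 0.731
nu = 0.1696


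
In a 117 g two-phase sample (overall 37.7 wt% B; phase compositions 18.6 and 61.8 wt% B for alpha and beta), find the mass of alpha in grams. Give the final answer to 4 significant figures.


f_alpha = (C_beta - C0) / (C_beta - C_alpha)
f_alpha = (61.8 - 37.7) / (61.8 - 18.6) = 0.55787
m_alpha = f_alpha * m_total = 0.55787 * 117 = 65.27 g


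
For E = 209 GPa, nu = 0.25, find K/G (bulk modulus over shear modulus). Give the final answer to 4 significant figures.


G = E / (2*(1+nu))
G = 209 / (2*(1+0.25)) = 83.6 GPa
K = E / (3*(1-2*nu))
K = 209 / (3*(1-2*0.25)) = 139.333 GPa
K/G = 139.333 / 83.6 = 1.667


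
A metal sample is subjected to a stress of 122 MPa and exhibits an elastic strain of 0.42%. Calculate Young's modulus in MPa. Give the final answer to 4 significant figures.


E = sigma / epsilon
epsilon = 0.42% = 4.2e-03
E = 122 / 4.2e-03
E = 29050 MPa


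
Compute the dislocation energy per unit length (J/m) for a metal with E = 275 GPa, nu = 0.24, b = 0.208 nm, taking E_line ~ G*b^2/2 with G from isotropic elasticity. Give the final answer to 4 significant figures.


Step 1: G = E / (2*(1+nu))
G = 275 / (2*(1+0.24)) = 110.887 GPa = 1.10887e+11 Pa
Step 2: E_line = G*b^2/2
b = 0.208 nm = 2.08e-10 m
E_line = 0.5 * 1.10887e+11 * (2.08e-10)^2 = 2.399e-09 J/m


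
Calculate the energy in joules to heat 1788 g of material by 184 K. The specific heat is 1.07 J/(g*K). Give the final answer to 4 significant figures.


Q = m * cp * dT
Q = 1788 * 1.07 * 184
Q = 352000 J


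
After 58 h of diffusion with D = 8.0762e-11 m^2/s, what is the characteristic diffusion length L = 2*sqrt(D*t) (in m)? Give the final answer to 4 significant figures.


t = 58 hr = 208800 s
Diffusion length = 2*sqrt(D*t)
= 2*sqrt(8.0762e-11 * 208800)
= 8.213e-03 m


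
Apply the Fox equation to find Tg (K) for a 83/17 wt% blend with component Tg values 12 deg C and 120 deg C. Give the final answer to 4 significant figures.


1/Tg = w1/Tg1 + w2/Tg2 (in Kelvin)
Tg1 = 285.15 K, Tg2 = 393.15 K
1/Tg = 0.83/285.15 + 0.17/393.15
Tg = 299.1 K


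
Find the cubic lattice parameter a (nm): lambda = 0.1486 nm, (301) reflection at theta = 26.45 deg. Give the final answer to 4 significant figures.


d = lambda / (2*sin(theta))
d = 0.1486 / (2*sin(26.45 deg))
d = 0.16681 nm
a = d * sqrt(h^2+k^2+l^2) = 0.16681 * sqrt(10)
a = 0.5275 nm


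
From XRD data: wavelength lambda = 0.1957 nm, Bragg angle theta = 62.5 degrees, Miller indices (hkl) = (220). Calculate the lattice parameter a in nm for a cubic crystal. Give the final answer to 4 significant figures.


d = lambda / (2*sin(theta))
d = 0.1957 / (2*sin(62.5 deg))
d = 0.110314 nm
a = d * sqrt(h^2+k^2+l^2) = 0.110314 * sqrt(8)
a = 0.312 nm


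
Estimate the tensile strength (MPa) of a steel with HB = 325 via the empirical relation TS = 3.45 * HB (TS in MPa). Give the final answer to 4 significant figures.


TS (MPa) = 3.45 * HB
TS = 3.45 * 325
TS = 1121 MPa


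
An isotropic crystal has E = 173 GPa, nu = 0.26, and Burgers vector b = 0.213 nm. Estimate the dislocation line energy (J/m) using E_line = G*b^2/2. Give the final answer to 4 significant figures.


Step 1: G = E / (2*(1+nu))
G = 173 / (2*(1+0.26)) = 68.6508 GPa = 6.86508e+10 Pa
Step 2: E_line = G*b^2/2
b = 0.213 nm = 2.13e-10 m
E_line = 0.5 * 6.86508e+10 * (2.13e-10)^2 = 1.557e-09 J/m


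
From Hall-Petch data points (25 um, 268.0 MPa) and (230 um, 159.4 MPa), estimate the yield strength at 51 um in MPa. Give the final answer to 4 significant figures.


sigma_y = sigma0 + k / sqrt(d)
1/sqrt(d1) = 1/sqrt(2.5e-05) = 200;  1/sqrt(d2) = 65.938
k = (sigma1 - sigma2) / (1/sqrt(d1) - 1/sqrt(d2)) = (268.0 - 159.4) / (200 - 65.938) = 0.810073 MPa*m^0.5
sigma0 = sigma1 - k/sqrt(d1) = 268.0 - 0.810073*200 = 105.985 MPa
sigma_y(d3) = 105.985 + 0.810073 / sqrt(5.1e-05) = 219.4 MPa


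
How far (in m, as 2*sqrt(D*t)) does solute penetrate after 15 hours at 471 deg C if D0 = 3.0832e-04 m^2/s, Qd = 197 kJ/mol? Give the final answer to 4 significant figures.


Step 1: D = D0 * exp(-Qd/(R*T))
T = 744.15 K
D = 3.0832e-04 * exp(-197e3 / (8.314 * 744.15)) = 4.5745e-18 m^2/s
Step 2: L = 2*sqrt(D*t)
t = 15 h = 54000 s
L = 2*sqrt(4.5745e-18 * 54000) = 9.94e-07 m


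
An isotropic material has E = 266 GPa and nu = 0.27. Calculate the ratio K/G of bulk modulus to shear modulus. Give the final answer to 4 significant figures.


G = E / (2*(1+nu))
G = 266 / (2*(1+0.27)) = 104.724 GPa
K = E / (3*(1-2*nu))
K = 266 / (3*(1-2*0.27)) = 192.754 GPa
K/G = 192.754 / 104.724 = 1.841


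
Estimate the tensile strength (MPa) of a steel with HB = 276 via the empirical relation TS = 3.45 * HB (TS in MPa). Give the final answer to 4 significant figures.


TS (MPa) = 3.45 * HB
TS = 3.45 * 276
TS = 952.2 MPa


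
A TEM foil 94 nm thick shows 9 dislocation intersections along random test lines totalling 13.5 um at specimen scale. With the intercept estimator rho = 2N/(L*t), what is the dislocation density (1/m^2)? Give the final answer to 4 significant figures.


rho = 2N / (L * t)
L = 13.5 um = 1.35e-05 m, t = 94 nm = 9.4e-08 m
rho = 2 * 9 / (1.35e-05 * 9.4e-08)
rho = 1.418e+13 1/m^2


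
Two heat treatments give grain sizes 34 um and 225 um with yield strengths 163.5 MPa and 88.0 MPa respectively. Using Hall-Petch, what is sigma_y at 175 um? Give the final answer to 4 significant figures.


sigma_y = sigma0 + k / sqrt(d)
1/sqrt(d1) = 1/sqrt(3.4e-05) = 171.499;  1/sqrt(d2) = 66.6667
k = (sigma1 - sigma2) / (1/sqrt(d1) - 1/sqrt(d2)) = (163.5 - 88.0) / (171.499 - 66.6667) = 0.7202 MPa*m^0.5
sigma0 = sigma1 - k/sqrt(d1) = 163.5 - 0.7202*171.499 = 39.9866 MPa
sigma_y(d3) = 39.9866 + 0.7202 / sqrt(1.75e-04) = 94.43 MPa


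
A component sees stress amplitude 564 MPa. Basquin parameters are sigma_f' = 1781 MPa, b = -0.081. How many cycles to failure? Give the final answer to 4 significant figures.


sigma_a = sigma_f' * (2*Nf)^b
2*Nf = (sigma_a / sigma_f')^(1/b)
2*Nf = (564 / 1781)^(1/-0.081)
2*Nf = 1.463e+06
Nf = 731500 cycles


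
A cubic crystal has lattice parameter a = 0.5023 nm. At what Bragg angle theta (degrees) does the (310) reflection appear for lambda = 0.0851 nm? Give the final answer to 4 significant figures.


d = a / sqrt(h^2+k^2+l^2)
d = 0.5023 / sqrt(10) = 0.158841 nm
lambda = 2*d*sin(theta)  =>  sin(theta) = lambda / (2*d)
sin(theta) = 0.0851 / (2 * 0.158841) = 0.267878
theta = 15.54 deg


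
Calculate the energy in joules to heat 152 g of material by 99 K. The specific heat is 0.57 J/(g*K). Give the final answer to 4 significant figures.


Q = m * cp * dT
Q = 152 * 0.57 * 99
Q = 8577 J


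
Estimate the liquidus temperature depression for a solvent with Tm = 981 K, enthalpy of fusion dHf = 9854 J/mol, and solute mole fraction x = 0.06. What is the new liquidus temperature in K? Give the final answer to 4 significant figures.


dT = R*Tm^2*x / dHf
dT = 8.314 * 981^2 * 0.06 / 9854
dT = 48.7177 K
T_new = 981 - 48.7177 = 932.3 K


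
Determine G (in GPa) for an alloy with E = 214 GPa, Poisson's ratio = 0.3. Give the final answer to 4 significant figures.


G = E / (2*(1+nu))
G = 214 / (2*(1+0.3))
G = 82.31 GPa


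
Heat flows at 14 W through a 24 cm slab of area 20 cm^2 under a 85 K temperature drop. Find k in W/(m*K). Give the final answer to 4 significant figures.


k = Q*L / (A*dT)
L = 0.24 m, A = 2e-03 m^2
k = 14 * 0.24 / (2e-03 * 85)
k = 19.76 W/(m*K)


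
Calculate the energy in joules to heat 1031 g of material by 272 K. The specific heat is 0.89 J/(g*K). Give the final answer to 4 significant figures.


Q = m * cp * dT
Q = 1031 * 0.89 * 272
Q = 249600 J


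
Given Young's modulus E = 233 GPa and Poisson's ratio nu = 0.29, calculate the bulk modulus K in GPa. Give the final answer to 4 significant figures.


K = E / (3*(1-2*nu))
K = 233 / (3*(1-2*0.29))
K = 184.9 GPa


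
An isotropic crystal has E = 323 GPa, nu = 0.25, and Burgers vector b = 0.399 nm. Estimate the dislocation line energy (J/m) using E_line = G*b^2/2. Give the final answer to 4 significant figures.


Step 1: G = E / (2*(1+nu))
G = 323 / (2*(1+0.25)) = 129.2 GPa = 1.292e+11 Pa
Step 2: E_line = G*b^2/2
b = 0.399 nm = 3.99e-10 m
E_line = 0.5 * 1.292e+11 * (3.99e-10)^2 = 1.028e-08 J/m


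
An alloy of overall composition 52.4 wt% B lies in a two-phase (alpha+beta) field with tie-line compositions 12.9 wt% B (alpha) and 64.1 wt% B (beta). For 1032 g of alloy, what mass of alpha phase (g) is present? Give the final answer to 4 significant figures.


f_alpha = (C_beta - C0) / (C_beta - C_alpha)
f_alpha = (64.1 - 52.4) / (64.1 - 12.9) = 0.228516
m_alpha = f_alpha * m_total = 0.228516 * 1032 = 235.8 g


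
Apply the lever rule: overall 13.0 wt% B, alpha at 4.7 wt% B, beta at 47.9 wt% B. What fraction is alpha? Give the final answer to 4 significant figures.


f_alpha = (C_beta - C0) / (C_beta - C_alpha)
f_alpha = (47.9 - 13.0) / (47.9 - 4.7)
f_alpha = 0.8079


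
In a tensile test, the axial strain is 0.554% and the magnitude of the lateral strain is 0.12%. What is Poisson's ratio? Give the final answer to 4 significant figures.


nu = -epsilon_lat / epsilon_axial
Lateral strain is contraction (negative), so using magnitudes:
nu = 0.12 / 0.554
nu = 0.2166


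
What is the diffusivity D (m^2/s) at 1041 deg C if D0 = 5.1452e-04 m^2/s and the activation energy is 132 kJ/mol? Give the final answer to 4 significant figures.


D = D0 * exp(-Qd / (R*T))
T = 1314.15 K
D = 5.1452e-04 * exp(-132e3 / (8.314 * 1314.15))
D = 2.914e-09 m^2/s


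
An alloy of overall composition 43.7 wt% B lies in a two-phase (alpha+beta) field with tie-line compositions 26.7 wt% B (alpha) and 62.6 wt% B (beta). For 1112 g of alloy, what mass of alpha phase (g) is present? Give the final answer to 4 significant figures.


f_alpha = (C_beta - C0) / (C_beta - C_alpha)
f_alpha = (62.6 - 43.7) / (62.6 - 26.7) = 0.526462
m_alpha = f_alpha * m_total = 0.526462 * 1112 = 585.4 g


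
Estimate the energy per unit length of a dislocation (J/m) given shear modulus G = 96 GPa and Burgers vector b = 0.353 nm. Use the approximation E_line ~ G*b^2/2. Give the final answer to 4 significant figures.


E = G*b^2/2
b = 0.353 nm = 3.53e-10 m
G = 96 GPa = 9.6e+10 Pa
E = 0.5 * 9.6e+10 * (3.53e-10)^2
E = 5.981e-09 J/m


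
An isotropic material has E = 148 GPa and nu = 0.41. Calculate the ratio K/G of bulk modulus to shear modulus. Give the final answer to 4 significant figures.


G = E / (2*(1+nu))
G = 148 / (2*(1+0.41)) = 52.4823 GPa
K = E / (3*(1-2*nu))
K = 148 / (3*(1-2*0.41)) = 274.074 GPa
K/G = 274.074 / 52.4823 = 5.222


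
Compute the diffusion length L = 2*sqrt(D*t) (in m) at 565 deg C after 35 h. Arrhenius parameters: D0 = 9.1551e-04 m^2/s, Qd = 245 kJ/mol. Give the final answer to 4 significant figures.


Step 1: D = D0 * exp(-Qd/(R*T))
T = 838.15 K
D = 9.1551e-04 * exp(-245e3 / (8.314 * 838.15)) = 4.92471e-19 m^2/s
Step 2: L = 2*sqrt(D*t)
t = 35 h = 126000 s
L = 2*sqrt(4.92471e-19 * 126000) = 4.982e-07 m


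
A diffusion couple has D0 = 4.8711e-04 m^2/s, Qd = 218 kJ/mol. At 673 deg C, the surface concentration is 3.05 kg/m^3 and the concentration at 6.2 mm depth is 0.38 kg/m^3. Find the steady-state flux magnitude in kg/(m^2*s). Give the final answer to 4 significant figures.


Step 1: D = D0 * exp(-Qd/(R*T))
T = 673 + 273.15 = 946.15 K
D = 4.8711e-04 * exp(-218e3 / (8.314 * 946.15)) = 4.48686e-16 m^2/s
Step 2: J = D * (C1 - C2) / dx
J = 4.48686e-16 * (3.05 - 0.38) / 6.2e-03
J = 1.932e-13 kg/(m^2*s)
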